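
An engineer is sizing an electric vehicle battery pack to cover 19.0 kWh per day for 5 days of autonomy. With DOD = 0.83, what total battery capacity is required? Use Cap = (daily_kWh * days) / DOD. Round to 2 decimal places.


Total energy needed = daily * days = 19.0 * 5 = 95.0 kWh
Account for depth of discharge:
  Cap = total_energy / DOD = 95.0 / 0.83
  Cap = 114.46 kWh

114.46


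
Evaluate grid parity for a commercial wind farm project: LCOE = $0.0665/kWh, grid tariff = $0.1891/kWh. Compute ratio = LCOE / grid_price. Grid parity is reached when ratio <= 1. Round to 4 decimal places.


Compare LCOE to grid price:
  LCOE = $0.0665/kWh, Grid price = $0.1891/kWh
  Ratio = LCOE / grid_price = 0.0665 / 0.1891 = 0.3517
  Grid parity achieved (ratio <= 1)? yes

0.3517


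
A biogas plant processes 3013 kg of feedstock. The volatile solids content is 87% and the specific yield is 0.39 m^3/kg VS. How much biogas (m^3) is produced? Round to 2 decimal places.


Compute volatile solids:
  VS = mass * VS_fraction = 3013 * 0.87 = 2621.31 kg
Calculate biogas volume:
  Biogas = VS * specific_yield = 2621.31 * 0.39
  Biogas = 1022.31 m^3

1022.31


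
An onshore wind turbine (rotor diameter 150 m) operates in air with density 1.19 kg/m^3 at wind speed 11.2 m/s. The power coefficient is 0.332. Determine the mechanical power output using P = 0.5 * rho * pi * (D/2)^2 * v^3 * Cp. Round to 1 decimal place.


Step 1 -- Compute swept area:
  A = pi * (D/2)^2 = pi * (150/2)^2 = 17671.46 m^2
Step 2 -- Apply wind power equation:
  P = 0.5 * rho * A * v^3 * Cp
  v^3 = 11.2^3 = 1404.928
  P = 0.5 * 1.19 * 17671.46 * 1404.928 * 0.332
  P = 4904350.7 W

4904350.7


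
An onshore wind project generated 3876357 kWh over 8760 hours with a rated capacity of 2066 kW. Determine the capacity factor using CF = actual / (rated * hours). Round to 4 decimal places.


Capacity factor = actual output / maximum possible output
Maximum possible = rated * hours = 2066 * 8760 = 18098160 kWh
CF = 3876357 / 18098160
CF = 0.2142

0.2142


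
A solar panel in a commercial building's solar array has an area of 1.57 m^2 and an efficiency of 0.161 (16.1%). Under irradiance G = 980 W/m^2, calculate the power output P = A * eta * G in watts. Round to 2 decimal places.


Use the solar power formula P = A * eta * G.
Given: A = 1.57 m^2, eta = 0.161, G = 980 W/m^2
P = 1.57 * 0.161 * 980
P = 247.71 W

247.71


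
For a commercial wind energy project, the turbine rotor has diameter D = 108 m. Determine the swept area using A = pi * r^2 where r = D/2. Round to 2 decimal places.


Compute the rotor radius:
  r = D / 2 = 108 / 2 = 54.0 m
Calculate swept area:
  A = pi * r^2 = pi * 54.0^2
  A = 9160.88 m^2

9160.88


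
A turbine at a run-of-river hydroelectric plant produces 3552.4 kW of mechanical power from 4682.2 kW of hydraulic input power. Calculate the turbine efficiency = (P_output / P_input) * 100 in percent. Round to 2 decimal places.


Turbine efficiency = (output power / input power) * 100
eta = (3552.4 / 4682.2) * 100
eta = 75.87%

75.87


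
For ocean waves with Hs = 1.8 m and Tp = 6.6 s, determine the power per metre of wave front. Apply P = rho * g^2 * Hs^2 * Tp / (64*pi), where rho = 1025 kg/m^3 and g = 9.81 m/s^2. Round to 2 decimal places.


Apply wave power formula:
  g^2 = 9.81^2 = 96.2361
  Hs^2 = 1.8^2 = 3.24
  Numerator = rho * g^2 * Hs^2 * Tp = 1025 * 96.2361 * 3.24 * 6.6 = 2109360.58
  Denominator = 64 * pi = 201.0619
  P = 2109360.58 / 201.0619 = 10491.10 W/m

10491.10


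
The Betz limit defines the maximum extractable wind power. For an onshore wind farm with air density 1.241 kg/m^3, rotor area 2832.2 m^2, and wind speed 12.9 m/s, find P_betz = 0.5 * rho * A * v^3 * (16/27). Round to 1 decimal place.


The Betz coefficient Cp_max = 16/27 = 0.5926
v^3 = 12.9^3 = 2146.689
P_betz = 0.5 * rho * A * v^3 * Cp_max
P_betz = 0.5 * 1.241 * 2832.2 * 2146.689 * 0.5926
P_betz = 2235584.3 W

2235584.3


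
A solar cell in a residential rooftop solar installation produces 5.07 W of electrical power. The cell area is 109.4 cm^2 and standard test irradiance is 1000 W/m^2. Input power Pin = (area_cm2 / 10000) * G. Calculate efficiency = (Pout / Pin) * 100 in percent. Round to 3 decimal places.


First compute the input power:
  Pin = area_cm2 / 10000 * G = 109.4 / 10000 * 1000 = 10.94 W
Then compute efficiency:
  Efficiency = (Pout / Pin) * 100 = (5.07 / 10.94) * 100
  Efficiency = 46.344%

46.344


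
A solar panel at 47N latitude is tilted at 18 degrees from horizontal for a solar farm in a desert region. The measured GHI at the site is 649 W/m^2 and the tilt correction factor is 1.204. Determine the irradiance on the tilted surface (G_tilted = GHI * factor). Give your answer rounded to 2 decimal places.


Identify the given values:
  GHI = 649 W/m^2, tilt correction factor = 1.204
Apply the formula G_tilted = GHI * factor:
  G_tilted = 649 * 1.204
  G_tilted = 781.40 W/m^2

781.40


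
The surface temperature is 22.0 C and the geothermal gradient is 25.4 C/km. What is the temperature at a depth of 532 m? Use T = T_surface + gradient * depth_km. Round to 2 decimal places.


Convert depth to km: 532 / 1000 = 0.532 km
Temperature increase = gradient * depth_km = 25.4 * 0.532 = 13.51 C
Temperature at depth = T_surface + delta_T = 22.0 + 13.51
T = 35.51 C

35.51


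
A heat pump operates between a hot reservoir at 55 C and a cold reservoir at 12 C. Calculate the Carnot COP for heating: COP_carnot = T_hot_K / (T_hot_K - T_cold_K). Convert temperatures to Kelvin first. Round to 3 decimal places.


Convert to Kelvin:
  T_hot = 55 + 273.15 = 328.15 K
  T_cold = 12 + 273.15 = 285.15 K
Apply Carnot COP formula:
  COP = T_hot_K / (T_hot_K - T_cold_K) = 328.15 / 43.0
  COP = 7.631

7.631


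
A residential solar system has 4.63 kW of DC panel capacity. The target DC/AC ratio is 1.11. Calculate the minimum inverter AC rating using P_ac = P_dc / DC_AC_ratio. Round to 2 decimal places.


The inverter AC capacity is determined by the DC/AC ratio.
Given: P_dc = 4.63 kW, DC/AC ratio = 1.11
P_ac = P_dc / ratio = 4.63 / 1.11
P_ac = 4.17 kW

4.17


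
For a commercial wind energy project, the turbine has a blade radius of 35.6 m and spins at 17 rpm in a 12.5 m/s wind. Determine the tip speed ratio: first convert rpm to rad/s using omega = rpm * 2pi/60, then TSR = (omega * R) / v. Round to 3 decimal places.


Convert rotational speed to rad/s:
  omega = 17 * 2 * pi / 60 = 1.7802 rad/s
Compute tip speed:
  v_tip = omega * R = 1.7802 * 35.6 = 63.376 m/s
Tip speed ratio:
  TSR = v_tip / v_wind = 63.376 / 12.5 = 5.070

5.070


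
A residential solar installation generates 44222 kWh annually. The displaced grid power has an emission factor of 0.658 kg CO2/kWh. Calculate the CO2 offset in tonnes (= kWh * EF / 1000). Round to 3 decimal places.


CO2 offset in kg = generation * emission_factor
CO2 offset = 44222 * 0.658 = 29098.08 kg
Convert to tonnes:
  CO2 offset = 29098.08 / 1000 = 29.098 tonnes

29.098


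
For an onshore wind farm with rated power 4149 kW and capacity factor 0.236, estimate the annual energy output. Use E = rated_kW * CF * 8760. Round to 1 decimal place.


Annual energy = rated_kW * capacity_factor * hours_per_year
Given: P_rated = 4149 kW, CF = 0.236, hours = 8760
E = 4149 * 0.236 * 8760
E = 8577476.6 kWh

8577476.6


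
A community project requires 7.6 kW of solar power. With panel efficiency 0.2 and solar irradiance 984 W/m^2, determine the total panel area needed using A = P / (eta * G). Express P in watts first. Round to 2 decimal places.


Convert target power to watts: P = 7.6 * 1000 = 7600.0 W
Compute denominator: eta * G = 0.2 * 984 = 196.8
Required area A = P / (eta * G) = 7600.0 / 196.8
A = 38.62 m^2

38.62


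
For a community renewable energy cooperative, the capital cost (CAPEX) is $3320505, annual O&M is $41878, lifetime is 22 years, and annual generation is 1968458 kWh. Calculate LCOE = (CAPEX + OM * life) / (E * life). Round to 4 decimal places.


Total cost = CAPEX + OM * lifetime = 3320505 + 41878 * 22 = 3320505 + 921316 = 4241821
Total generation = annual * lifetime = 1968458 * 22 = 43306076 kWh
LCOE = 4241821 / 43306076
LCOE = 0.0979 $/kWh

0.0979


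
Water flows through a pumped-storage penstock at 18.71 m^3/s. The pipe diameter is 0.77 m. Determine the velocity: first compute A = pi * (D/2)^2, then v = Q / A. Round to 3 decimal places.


Compute pipe cross-sectional area:
  A = pi * (D/2)^2 = pi * (0.77/2)^2 = 0.4657 m^2
Calculate velocity:
  v = Q / A = 18.71 / 0.4657
  v = 40.179 m/s

40.179


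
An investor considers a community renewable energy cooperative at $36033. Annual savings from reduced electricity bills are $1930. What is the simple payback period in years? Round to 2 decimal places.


Simple payback period = initial cost / annual savings
Payback = 36033 / 1930
Payback = 18.67 years

18.67


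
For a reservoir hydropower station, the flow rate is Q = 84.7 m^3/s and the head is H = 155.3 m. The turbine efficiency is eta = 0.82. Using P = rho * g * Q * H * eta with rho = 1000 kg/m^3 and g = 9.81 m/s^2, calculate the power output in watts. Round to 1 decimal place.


Apply the hydropower formula P = rho * g * Q * H * eta
rho * g = 1000 * 9.81 = 9810.0
P = 9810.0 * 84.7 * 155.3 * 0.82
P = 105812682.8 W

105812682.8


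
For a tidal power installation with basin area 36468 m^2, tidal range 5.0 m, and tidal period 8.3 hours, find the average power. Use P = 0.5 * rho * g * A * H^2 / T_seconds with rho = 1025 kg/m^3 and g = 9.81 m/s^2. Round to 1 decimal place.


Convert period to seconds: T = 8.3 * 3600 = 29880.0 s
H^2 = 5.0^2 = 25.0
P = 0.5 * rho * g * A * H^2 / T
P = 0.5 * 1025 * 9.81 * 36468 * 25.0 / 29880.0
P = 153403.1 W

153403.1


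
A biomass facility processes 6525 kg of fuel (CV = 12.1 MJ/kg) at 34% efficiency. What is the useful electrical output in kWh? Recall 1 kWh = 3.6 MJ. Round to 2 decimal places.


Total energy = mass * CV = 6525 * 12.1 = 78952.5 MJ
Useful energy = total * eta = 78952.5 * 0.34 = 26843.85 MJ
Convert to kWh: 26843.85 / 3.6
Useful energy = 7456.63 kWh

7456.63


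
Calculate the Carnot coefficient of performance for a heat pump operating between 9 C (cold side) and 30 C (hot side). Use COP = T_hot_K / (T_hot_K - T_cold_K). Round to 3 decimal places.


Convert to Kelvin:
  T_hot = 30 + 273.15 = 303.15 K
  T_cold = 9 + 273.15 = 282.15 K
Apply Carnot COP formula:
  COP = T_hot_K / (T_hot_K - T_cold_K) = 303.15 / 21.0
  COP = 14.436

14.436


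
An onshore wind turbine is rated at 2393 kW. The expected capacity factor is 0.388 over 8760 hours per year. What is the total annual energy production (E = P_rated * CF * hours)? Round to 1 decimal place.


Annual energy = rated_kW * capacity_factor * hours_per_year
Given: P_rated = 2393 kW, CF = 0.388, hours = 8760
E = 2393 * 0.388 * 8760
E = 8133519.8 kWh

8133519.8


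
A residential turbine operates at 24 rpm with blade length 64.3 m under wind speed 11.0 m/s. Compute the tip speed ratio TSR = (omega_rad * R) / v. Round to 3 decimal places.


Convert rotational speed to rad/s:
  omega = 24 * 2 * pi / 60 = 2.5133 rad/s
Compute tip speed:
  v_tip = omega * R = 2.5133 * 64.3 = 161.604 m/s
Tip speed ratio:
  TSR = v_tip / v_wind = 161.604 / 11.0 = 14.691

14.691


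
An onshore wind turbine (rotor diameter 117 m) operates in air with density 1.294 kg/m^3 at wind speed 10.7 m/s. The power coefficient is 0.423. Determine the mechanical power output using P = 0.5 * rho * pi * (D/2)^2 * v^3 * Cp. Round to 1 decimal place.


Step 1 -- Compute swept area:
  A = pi * (D/2)^2 = pi * (117/2)^2 = 10751.32 m^2
Step 2 -- Apply wind power equation:
  P = 0.5 * rho * A * v^3 * Cp
  v^3 = 10.7^3 = 1225.043
  P = 0.5 * 1.294 * 10751.32 * 1225.043 * 0.423
  P = 3604604.2 W

3604604.2


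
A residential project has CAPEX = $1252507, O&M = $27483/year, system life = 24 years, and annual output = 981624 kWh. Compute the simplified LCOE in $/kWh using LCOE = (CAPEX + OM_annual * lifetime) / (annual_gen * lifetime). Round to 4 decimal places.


Total cost = CAPEX + OM * lifetime = 1252507 + 27483 * 24 = 1252507 + 659592 = 1912099
Total generation = annual * lifetime = 981624 * 24 = 23558976 kWh
LCOE = 1912099 / 23558976
LCOE = 0.0812 $/kWh

0.0812


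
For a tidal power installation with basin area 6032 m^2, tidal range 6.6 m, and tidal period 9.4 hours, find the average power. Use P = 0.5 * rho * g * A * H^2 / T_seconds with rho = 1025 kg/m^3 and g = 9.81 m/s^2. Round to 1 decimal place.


Convert period to seconds: T = 9.4 * 3600 = 33840.0 s
H^2 = 6.6^2 = 43.56
P = 0.5 * rho * g * A * H^2 / T
P = 0.5 * 1025 * 9.81 * 6032 * 43.56 / 33840.0
P = 39037.5 W

39037.5


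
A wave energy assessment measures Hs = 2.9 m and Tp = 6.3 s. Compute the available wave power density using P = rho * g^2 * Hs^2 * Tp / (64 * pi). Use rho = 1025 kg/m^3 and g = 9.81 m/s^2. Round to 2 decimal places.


Apply wave power formula:
  g^2 = 9.81^2 = 96.2361
  Hs^2 = 2.9^2 = 8.41
  Numerator = rho * g^2 * Hs^2 * Tp = 1025 * 96.2361 * 8.41 * 6.3 = 5226349.22
  Denominator = 64 * pi = 201.0619
  P = 5226349.22 / 201.0619 = 25993.73 W/m

25993.73


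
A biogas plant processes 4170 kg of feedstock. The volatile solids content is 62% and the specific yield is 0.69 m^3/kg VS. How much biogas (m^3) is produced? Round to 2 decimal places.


Compute volatile solids:
  VS = mass * VS_fraction = 4170 * 0.62 = 2585.4 kg
Calculate biogas volume:
  Biogas = VS * specific_yield = 2585.4 * 0.69
  Biogas = 1783.93 m^3

1783.93


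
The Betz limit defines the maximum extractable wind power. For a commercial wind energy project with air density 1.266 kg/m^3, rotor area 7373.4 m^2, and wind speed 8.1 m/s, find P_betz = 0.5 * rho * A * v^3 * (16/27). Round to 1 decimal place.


The Betz coefficient Cp_max = 16/27 = 0.5926
v^3 = 8.1^3 = 531.441
P_betz = 0.5 * rho * A * v^3 * Cp_max
P_betz = 0.5 * 1.266 * 7373.4 * 531.441 * 0.5926
P_betz = 1469883.0 W

1469883.0


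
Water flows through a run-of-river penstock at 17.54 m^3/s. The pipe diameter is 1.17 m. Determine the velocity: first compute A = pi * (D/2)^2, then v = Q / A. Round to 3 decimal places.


Compute pipe cross-sectional area:
  A = pi * (D/2)^2 = pi * (1.17/2)^2 = 1.0751 m^2
Calculate velocity:
  v = Q / A = 17.54 / 1.0751
  v = 16.314 m/s

16.314


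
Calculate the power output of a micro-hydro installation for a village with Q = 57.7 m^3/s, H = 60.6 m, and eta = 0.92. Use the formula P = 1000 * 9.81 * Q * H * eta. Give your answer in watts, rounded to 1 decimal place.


Apply the hydropower formula P = rho * g * Q * H * eta
rho * g = 1000 * 9.81 = 9810.0
P = 9810.0 * 57.7 * 60.6 * 0.92
P = 31557694.8 W

31557694.8


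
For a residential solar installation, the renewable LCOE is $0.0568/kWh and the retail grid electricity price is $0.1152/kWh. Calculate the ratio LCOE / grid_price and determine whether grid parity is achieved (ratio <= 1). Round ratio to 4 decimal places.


Compare LCOE to grid price:
  LCOE = $0.0568/kWh, Grid price = $0.1152/kWh
  Ratio = LCOE / grid_price = 0.0568 / 0.1152 = 0.4931
  Grid parity achieved (ratio <= 1)? yes

0.4931


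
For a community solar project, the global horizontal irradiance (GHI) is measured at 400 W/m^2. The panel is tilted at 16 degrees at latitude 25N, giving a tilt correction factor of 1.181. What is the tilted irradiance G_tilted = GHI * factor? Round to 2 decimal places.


Identify the given values:
  GHI = 400 W/m^2, tilt correction factor = 1.181
Apply the formula G_tilted = GHI * factor:
  G_tilted = 400 * 1.181
  G_tilted = 472.40 W/m^2

472.40


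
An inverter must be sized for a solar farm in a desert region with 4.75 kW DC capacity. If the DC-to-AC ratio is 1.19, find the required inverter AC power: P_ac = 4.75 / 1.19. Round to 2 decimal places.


The inverter AC capacity is determined by the DC/AC ratio.
Given: P_dc = 4.75 kW, DC/AC ratio = 1.19
P_ac = P_dc / ratio = 4.75 / 1.19
P_ac = 3.99 kW

3.99


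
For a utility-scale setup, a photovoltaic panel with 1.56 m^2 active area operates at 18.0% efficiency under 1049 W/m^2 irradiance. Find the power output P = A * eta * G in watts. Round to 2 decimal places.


Use the solar power formula P = A * eta * G.
Given: A = 1.56 m^2, eta = 0.18, G = 1049 W/m^2
P = 1.56 * 0.18 * 1049
P = 294.56 W

294.56


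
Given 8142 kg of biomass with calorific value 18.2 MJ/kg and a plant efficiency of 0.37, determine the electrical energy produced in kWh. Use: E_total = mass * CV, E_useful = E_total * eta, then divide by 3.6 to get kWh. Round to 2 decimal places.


Total energy = mass * CV = 8142 * 18.2 = 148184.4 MJ
Useful energy = total * eta = 148184.4 * 0.37 = 54828.23 MJ
Convert to kWh: 54828.23 / 3.6
Useful energy = 15230.06 kWh

15230.06


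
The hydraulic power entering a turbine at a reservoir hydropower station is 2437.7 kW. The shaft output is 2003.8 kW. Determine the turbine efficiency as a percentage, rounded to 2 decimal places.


Turbine efficiency = (output power / input power) * 100
eta = (2003.8 / 2437.7) * 100
eta = 82.20%

82.20


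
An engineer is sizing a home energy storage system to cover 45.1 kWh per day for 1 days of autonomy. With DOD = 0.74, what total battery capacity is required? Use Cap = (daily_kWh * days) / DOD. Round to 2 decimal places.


Total energy needed = daily * days = 45.1 * 1 = 45.1 kWh
Account for depth of discharge:
  Cap = total_energy / DOD = 45.1 / 0.74
  Cap = 60.95 kWh

60.95


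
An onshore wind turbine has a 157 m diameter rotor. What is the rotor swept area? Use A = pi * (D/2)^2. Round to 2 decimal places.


Compute the rotor radius:
  r = D / 2 = 157 / 2 = 78.5 m
Calculate swept area:
  A = pi * r^2 = pi * 78.5^2
  A = 19359.28 m^2

19359.28


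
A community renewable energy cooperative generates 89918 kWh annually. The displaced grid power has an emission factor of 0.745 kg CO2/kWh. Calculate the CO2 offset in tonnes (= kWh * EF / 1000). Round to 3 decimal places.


CO2 offset in kg = generation * emission_factor
CO2 offset = 89918 * 0.745 = 66988.91 kg
Convert to tonnes:
  CO2 offset = 66988.91 / 1000 = 66.989 tonnes

66.989


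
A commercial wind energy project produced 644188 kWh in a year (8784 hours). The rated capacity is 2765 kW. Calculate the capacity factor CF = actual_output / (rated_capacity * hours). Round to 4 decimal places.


Capacity factor = actual output / maximum possible output
Maximum possible = rated * hours = 2765 * 8784 = 24287760 kWh
CF = 644188 / 24287760
CF = 0.0265

0.0265


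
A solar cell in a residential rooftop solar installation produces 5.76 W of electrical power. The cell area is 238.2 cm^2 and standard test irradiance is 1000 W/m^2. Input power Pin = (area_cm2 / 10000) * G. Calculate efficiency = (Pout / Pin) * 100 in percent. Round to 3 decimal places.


First compute the input power:
  Pin = area_cm2 / 10000 * G = 238.2 / 10000 * 1000 = 23.82 W
Then compute efficiency:
  Efficiency = (Pout / Pin) * 100 = (5.76 / 23.82) * 100
  Efficiency = 24.181%

24.181


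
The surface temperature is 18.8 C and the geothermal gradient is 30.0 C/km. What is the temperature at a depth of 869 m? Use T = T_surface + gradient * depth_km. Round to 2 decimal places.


Convert depth to km: 869 / 1000 = 0.869 km
Temperature increase = gradient * depth_km = 30.0 * 0.869 = 26.07 C
Temperature at depth = T_surface + delta_T = 18.8 + 26.07
T = 44.87 C

44.87


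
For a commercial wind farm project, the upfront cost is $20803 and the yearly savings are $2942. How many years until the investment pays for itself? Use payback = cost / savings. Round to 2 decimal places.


Simple payback period = initial cost / annual savings
Payback = 20803 / 2942
Payback = 7.07 years

7.07


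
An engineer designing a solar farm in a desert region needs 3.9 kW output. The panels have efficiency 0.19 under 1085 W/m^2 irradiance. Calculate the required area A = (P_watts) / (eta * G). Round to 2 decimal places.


Convert target power to watts: P = 3.9 * 1000 = 3900.0 W
Compute denominator: eta * G = 0.19 * 1085 = 206.15
Required area A = P / (eta * G) = 3900.0 / 206.15
A = 18.92 m^2

18.92


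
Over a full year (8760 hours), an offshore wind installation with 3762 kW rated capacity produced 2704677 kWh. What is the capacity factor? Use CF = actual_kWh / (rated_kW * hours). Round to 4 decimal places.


Capacity factor = actual output / maximum possible output
Maximum possible = rated * hours = 3762 * 8760 = 32955120 kWh
CF = 2704677 / 32955120
CF = 0.0821

0.0821


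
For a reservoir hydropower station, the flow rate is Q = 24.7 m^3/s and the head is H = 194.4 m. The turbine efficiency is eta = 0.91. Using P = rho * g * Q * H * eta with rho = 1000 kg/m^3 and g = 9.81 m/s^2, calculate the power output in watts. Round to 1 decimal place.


Apply the hydropower formula P = rho * g * Q * H * eta
rho * g = 1000 * 9.81 = 9810.0
P = 9810.0 * 24.7 * 194.4 * 0.91
P = 42865077.5 W

42865077.5


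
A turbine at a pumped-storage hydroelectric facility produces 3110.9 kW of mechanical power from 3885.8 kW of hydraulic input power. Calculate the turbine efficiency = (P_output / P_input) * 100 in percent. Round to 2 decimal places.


Turbine efficiency = (output power / input power) * 100
eta = (3110.9 / 3885.8) * 100
eta = 80.06%

80.06


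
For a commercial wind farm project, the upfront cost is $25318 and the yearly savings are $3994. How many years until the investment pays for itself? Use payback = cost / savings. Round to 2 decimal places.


Simple payback period = initial cost / annual savings
Payback = 25318 / 3994
Payback = 6.34 years

6.34


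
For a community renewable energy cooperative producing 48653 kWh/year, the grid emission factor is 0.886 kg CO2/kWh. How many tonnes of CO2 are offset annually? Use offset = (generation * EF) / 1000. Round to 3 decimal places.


CO2 offset in kg = generation * emission_factor
CO2 offset = 48653 * 0.886 = 43106.56 kg
Convert to tonnes:
  CO2 offset = 43106.56 / 1000 = 43.107 tonnes

43.107


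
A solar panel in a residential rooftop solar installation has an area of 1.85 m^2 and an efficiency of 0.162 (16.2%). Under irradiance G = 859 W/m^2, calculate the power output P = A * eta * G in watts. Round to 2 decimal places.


Use the solar power formula P = A * eta * G.
Given: A = 1.85 m^2, eta = 0.162, G = 859 W/m^2
P = 1.85 * 0.162 * 859
P = 257.44 W

257.44


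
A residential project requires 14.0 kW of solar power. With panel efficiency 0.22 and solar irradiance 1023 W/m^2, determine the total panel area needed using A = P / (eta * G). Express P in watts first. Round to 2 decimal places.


Convert target power to watts: P = 14.0 * 1000 = 14000.0 W
Compute denominator: eta * G = 0.22 * 1023 = 225.06
Required area A = P / (eta * G) = 14000.0 / 225.06
A = 62.21 m^2

62.21


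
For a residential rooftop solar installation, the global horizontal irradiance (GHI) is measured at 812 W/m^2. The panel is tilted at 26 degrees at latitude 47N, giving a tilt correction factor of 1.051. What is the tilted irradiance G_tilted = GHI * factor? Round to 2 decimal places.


Identify the given values:
  GHI = 812 W/m^2, tilt correction factor = 1.051
Apply the formula G_tilted = GHI * factor:
  G_tilted = 812 * 1.051
  G_tilted = 853.41 W/m^2

853.41


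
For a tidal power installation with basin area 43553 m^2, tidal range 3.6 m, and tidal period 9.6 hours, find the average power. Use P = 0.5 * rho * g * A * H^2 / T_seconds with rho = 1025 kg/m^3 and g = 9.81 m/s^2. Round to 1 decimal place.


Convert period to seconds: T = 9.6 * 3600 = 34560.0 s
H^2 = 3.6^2 = 12.96
P = 0.5 * rho * g * A * H^2 / T
P = 0.5 * 1025 * 9.81 * 43553 * 12.96 / 34560.0
P = 82113.1 W

82113.1


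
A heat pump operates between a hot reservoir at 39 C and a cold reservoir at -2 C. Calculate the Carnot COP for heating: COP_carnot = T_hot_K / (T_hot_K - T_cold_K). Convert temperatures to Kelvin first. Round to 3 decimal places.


Convert to Kelvin:
  T_hot = 39 + 273.15 = 312.15 K
  T_cold = -2 + 273.15 = 271.15 K
Apply Carnot COP formula:
  COP = T_hot_K / (T_hot_K - T_cold_K) = 312.15 / 41.0
  COP = 7.613

7.613


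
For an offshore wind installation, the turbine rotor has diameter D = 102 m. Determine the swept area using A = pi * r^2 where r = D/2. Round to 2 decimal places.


Compute the rotor radius:
  r = D / 2 = 102 / 2 = 51.0 m
Calculate swept area:
  A = pi * r^2 = pi * 51.0^2
  A = 8171.28 m^2

8171.28


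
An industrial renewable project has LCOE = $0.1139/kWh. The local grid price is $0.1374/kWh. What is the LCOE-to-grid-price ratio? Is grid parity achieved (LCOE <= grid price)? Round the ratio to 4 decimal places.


Compare LCOE to grid price:
  LCOE = $0.1139/kWh, Grid price = $0.1374/kWh
  Ratio = LCOE / grid_price = 0.1139 / 0.1374 = 0.8290
  Grid parity achieved (ratio <= 1)? yes

0.8290


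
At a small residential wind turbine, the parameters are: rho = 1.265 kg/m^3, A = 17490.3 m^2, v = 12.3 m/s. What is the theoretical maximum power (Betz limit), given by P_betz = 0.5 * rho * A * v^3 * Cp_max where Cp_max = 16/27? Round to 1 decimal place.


The Betz coefficient Cp_max = 16/27 = 0.5926
v^3 = 12.3^3 = 1860.867
P_betz = 0.5 * rho * A * v^3 * Cp_max
P_betz = 0.5 * 1.265 * 17490.3 * 1860.867 * 0.5926
P_betz = 12199143.5 W

12199143.5


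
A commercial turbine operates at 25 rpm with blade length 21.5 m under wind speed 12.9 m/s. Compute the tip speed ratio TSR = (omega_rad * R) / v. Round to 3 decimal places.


Convert rotational speed to rad/s:
  omega = 25 * 2 * pi / 60 = 2.618 rad/s
Compute tip speed:
  v_tip = omega * R = 2.618 * 21.5 = 56.287 m/s
Tip speed ratio:
  TSR = v_tip / v_wind = 56.287 / 12.9 = 4.363

4.363


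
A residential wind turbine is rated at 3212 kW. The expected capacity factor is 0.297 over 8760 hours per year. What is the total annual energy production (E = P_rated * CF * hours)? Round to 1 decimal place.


Annual energy = rated_kW * capacity_factor * hours_per_year
Given: P_rated = 3212 kW, CF = 0.297, hours = 8760
E = 3212 * 0.297 * 8760
E = 8356724.6 kWh

8356724.6


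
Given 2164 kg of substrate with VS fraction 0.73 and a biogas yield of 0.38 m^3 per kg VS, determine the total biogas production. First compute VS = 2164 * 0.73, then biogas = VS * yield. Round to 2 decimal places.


Compute volatile solids:
  VS = mass * VS_fraction = 2164 * 0.73 = 1579.72 kg
Calculate biogas volume:
  Biogas = VS * specific_yield = 1579.72 * 0.38
  Biogas = 600.29 m^3

600.29


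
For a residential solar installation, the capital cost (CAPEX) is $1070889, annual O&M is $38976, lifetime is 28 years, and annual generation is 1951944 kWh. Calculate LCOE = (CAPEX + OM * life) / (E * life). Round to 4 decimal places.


Total cost = CAPEX + OM * lifetime = 1070889 + 38976 * 28 = 1070889 + 1091328 = 2162217
Total generation = annual * lifetime = 1951944 * 28 = 54654432 kWh
LCOE = 2162217 / 54654432
LCOE = 0.0396 $/kWh

0.0396


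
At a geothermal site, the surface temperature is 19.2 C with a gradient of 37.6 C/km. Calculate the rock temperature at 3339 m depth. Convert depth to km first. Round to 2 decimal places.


Convert depth to km: 3339 / 1000 = 3.339 km
Temperature increase = gradient * depth_km = 37.6 * 3.339 = 125.55 C
Temperature at depth = T_surface + delta_T = 19.2 + 125.55
T = 144.75 C

144.75


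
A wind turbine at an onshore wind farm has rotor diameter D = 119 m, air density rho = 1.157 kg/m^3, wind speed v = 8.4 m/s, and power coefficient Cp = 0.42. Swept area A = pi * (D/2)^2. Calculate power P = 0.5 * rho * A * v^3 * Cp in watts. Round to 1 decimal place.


Step 1 -- Compute swept area:
  A = pi * (D/2)^2 = pi * (119/2)^2 = 11122.02 m^2
Step 2 -- Apply wind power equation:
  P = 0.5 * rho * A * v^3 * Cp
  v^3 = 8.4^3 = 592.704
  P = 0.5 * 1.157 * 11122.02 * 592.704 * 0.42
  P = 1601674.7 W

1601674.7


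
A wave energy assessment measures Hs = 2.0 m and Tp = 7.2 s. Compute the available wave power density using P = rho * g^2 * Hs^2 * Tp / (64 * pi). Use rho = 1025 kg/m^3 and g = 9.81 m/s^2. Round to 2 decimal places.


Apply wave power formula:
  g^2 = 9.81^2 = 96.2361
  Hs^2 = 2.0^2 = 4.0
  Numerator = rho * g^2 * Hs^2 * Tp = 1025 * 96.2361 * 4.0 * 7.2 = 2840889.67
  Denominator = 64 * pi = 201.0619
  P = 2840889.67 / 201.0619 = 14129.43 W/m

14129.43


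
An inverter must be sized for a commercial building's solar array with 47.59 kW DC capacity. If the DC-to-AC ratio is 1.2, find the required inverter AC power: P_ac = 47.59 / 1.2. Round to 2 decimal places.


The inverter AC capacity is determined by the DC/AC ratio.
Given: P_dc = 47.59 kW, DC/AC ratio = 1.2
P_ac = P_dc / ratio = 47.59 / 1.2
P_ac = 39.66 kW

39.66


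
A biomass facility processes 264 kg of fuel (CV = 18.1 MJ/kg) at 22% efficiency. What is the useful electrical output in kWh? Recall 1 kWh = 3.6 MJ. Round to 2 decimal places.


Total energy = mass * CV = 264 * 18.1 = 4778.4 MJ
Useful energy = total * eta = 4778.4 * 0.22 = 1051.25 MJ
Convert to kWh: 1051.25 / 3.6
Useful energy = 292.01 kWh

292.01


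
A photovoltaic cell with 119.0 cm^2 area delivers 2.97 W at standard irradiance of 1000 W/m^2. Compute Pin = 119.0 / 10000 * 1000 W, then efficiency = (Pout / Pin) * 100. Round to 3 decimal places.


First compute the input power:
  Pin = area_cm2 / 10000 * G = 119.0 / 10000 * 1000 = 11.9 W
Then compute efficiency:
  Efficiency = (Pout / Pin) * 100 = (2.97 / 11.9) * 100
  Efficiency = 24.958%

24.958


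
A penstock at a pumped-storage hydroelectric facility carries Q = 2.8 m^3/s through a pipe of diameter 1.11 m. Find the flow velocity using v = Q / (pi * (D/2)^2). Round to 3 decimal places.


Compute pipe cross-sectional area:
  A = pi * (D/2)^2 = pi * (1.11/2)^2 = 0.9677 m^2
Calculate velocity:
  v = Q / A = 2.8 / 0.9677
  v = 2.893 m/s

2.893


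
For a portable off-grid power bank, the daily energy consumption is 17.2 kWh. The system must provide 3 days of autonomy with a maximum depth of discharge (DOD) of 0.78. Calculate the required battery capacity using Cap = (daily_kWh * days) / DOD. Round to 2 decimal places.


Total energy needed = daily * days = 17.2 * 3 = 51.6 kWh
Account for depth of discharge:
  Cap = total_energy / DOD = 51.6 / 0.78
  Cap = 66.15 kWh

66.15


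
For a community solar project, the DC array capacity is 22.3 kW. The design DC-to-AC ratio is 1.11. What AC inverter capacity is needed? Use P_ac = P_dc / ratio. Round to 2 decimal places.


The inverter AC capacity is determined by the DC/AC ratio.
Given: P_dc = 22.3 kW, DC/AC ratio = 1.11
P_ac = P_dc / ratio = 22.3 / 1.11
P_ac = 20.09 kW

20.09


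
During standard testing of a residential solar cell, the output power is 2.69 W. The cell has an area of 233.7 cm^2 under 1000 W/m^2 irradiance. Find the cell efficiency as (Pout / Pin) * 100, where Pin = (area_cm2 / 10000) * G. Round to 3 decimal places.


First compute the input power:
  Pin = area_cm2 / 10000 * G = 233.7 / 10000 * 1000 = 23.37 W
Then compute efficiency:
  Efficiency = (Pout / Pin) * 100 = (2.69 / 23.37) * 100
  Efficiency = 11.510%

11.510


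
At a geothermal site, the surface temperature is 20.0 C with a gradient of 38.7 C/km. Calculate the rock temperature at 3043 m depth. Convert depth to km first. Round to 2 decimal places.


Convert depth to km: 3043 / 1000 = 3.043 km
Temperature increase = gradient * depth_km = 38.7 * 3.043 = 117.76 C
Temperature at depth = T_surface + delta_T = 20.0 + 117.76
T = 137.76 C

137.76


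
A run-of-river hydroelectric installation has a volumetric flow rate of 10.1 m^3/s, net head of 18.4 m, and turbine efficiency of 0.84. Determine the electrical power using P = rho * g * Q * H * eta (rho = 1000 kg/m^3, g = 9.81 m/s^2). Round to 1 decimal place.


Apply the hydropower formula P = rho * g * Q * H * eta
rho * g = 1000 * 9.81 = 9810.0
P = 9810.0 * 10.1 * 18.4 * 0.84
P = 1531395.9 W

1531395.9


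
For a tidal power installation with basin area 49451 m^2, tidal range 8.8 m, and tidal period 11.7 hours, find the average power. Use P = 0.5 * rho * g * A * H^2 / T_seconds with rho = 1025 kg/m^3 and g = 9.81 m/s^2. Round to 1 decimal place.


Convert period to seconds: T = 11.7 * 3600 = 42120.0 s
H^2 = 8.8^2 = 77.44
P = 0.5 * rho * g * A * H^2 / T
P = 0.5 * 1025 * 9.81 * 49451 * 77.44 / 42120.0
P = 457103.9 W

457103.9


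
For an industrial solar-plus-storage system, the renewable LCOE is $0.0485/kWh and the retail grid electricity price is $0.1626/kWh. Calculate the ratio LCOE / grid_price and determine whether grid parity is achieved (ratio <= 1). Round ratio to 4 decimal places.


Compare LCOE to grid price:
  LCOE = $0.0485/kWh, Grid price = $0.1626/kWh
  Ratio = LCOE / grid_price = 0.0485 / 0.1626 = 0.2983
  Grid parity achieved (ratio <= 1)? yes

0.2983


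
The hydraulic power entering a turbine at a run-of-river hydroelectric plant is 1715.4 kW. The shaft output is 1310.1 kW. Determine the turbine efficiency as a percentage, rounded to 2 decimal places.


Turbine efficiency = (output power / input power) * 100
eta = (1310.1 / 1715.4) * 100
eta = 76.37%

76.37


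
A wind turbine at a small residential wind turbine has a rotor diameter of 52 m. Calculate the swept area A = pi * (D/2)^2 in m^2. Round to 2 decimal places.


Compute the rotor radius:
  r = D / 2 = 52 / 2 = 26.0 m
Calculate swept area:
  A = pi * r^2 = pi * 26.0^2
  A = 2123.72 m^2

2123.72


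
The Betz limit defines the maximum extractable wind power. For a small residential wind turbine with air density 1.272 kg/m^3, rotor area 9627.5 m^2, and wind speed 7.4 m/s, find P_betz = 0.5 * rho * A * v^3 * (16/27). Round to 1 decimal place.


The Betz coefficient Cp_max = 16/27 = 0.5926
v^3 = 7.4^3 = 405.224
P_betz = 0.5 * rho * A * v^3 * Cp_max
P_betz = 0.5 * 1.272 * 9627.5 * 405.224 * 0.5926
P_betz = 1470354.4 W

1470354.4


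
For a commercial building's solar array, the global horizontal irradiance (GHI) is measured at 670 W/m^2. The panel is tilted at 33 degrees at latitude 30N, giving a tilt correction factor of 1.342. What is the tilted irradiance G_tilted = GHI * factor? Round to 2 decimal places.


Identify the given values:
  GHI = 670 W/m^2, tilt correction factor = 1.342
Apply the formula G_tilted = GHI * factor:
  G_tilted = 670 * 1.342
  G_tilted = 899.14 W/m^2

899.14


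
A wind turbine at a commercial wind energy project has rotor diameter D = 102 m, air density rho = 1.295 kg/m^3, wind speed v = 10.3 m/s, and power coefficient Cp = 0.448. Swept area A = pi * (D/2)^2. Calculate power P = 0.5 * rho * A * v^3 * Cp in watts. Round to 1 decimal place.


Step 1 -- Compute swept area:
  A = pi * (D/2)^2 = pi * (102/2)^2 = 8171.28 m^2
Step 2 -- Apply wind power equation:
  P = 0.5 * rho * A * v^3 * Cp
  v^3 = 10.3^3 = 1092.727
  P = 0.5 * 1.295 * 8171.28 * 1092.727 * 0.448
  P = 2590118.8 W

2590118.8


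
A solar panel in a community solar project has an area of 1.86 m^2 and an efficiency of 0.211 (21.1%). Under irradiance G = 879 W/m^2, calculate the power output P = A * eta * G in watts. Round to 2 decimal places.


Use the solar power formula P = A * eta * G.
Given: A = 1.86 m^2, eta = 0.211, G = 879 W/m^2
P = 1.86 * 0.211 * 879
P = 344.97 W

344.97


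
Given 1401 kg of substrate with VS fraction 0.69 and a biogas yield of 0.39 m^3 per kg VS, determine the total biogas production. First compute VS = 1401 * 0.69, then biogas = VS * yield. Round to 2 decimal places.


Compute volatile solids:
  VS = mass * VS_fraction = 1401 * 0.69 = 966.69 kg
Calculate biogas volume:
  Biogas = VS * specific_yield = 966.69 * 0.39
  Biogas = 377.01 m^3

377.01


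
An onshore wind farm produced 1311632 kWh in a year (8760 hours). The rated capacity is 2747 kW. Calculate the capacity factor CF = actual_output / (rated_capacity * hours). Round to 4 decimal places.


Capacity factor = actual output / maximum possible output
Maximum possible = rated * hours = 2747 * 8760 = 24063720 kWh
CF = 1311632 / 24063720
CF = 0.0545

0.0545


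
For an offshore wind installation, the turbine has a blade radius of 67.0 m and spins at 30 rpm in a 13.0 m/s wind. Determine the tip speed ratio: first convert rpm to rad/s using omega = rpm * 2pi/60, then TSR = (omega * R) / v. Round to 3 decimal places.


Convert rotational speed to rad/s:
  omega = 30 * 2 * pi / 60 = 3.1416 rad/s
Compute tip speed:
  v_tip = omega * R = 3.1416 * 67.0 = 210.487 m/s
Tip speed ratio:
  TSR = v_tip / v_wind = 210.487 / 13.0 = 16.191

16.191


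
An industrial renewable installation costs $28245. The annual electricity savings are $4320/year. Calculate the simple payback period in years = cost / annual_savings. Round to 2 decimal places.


Simple payback period = initial cost / annual savings
Payback = 28245 / 4320
Payback = 6.54 years

6.54


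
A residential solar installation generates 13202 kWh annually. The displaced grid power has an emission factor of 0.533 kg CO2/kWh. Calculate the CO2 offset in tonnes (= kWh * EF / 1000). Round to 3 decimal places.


CO2 offset in kg = generation * emission_factor
CO2 offset = 13202 * 0.533 = 7036.67 kg
Convert to tonnes:
  CO2 offset = 7036.67 / 1000 = 7.037 tonnes

7.037


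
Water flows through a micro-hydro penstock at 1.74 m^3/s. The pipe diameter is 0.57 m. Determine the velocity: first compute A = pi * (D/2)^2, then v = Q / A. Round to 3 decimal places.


Compute pipe cross-sectional area:
  A = pi * (D/2)^2 = pi * (0.57/2)^2 = 0.2552 m^2
Calculate velocity:
  v = Q / A = 1.74 / 0.2552
  v = 6.819 m/s

6.819


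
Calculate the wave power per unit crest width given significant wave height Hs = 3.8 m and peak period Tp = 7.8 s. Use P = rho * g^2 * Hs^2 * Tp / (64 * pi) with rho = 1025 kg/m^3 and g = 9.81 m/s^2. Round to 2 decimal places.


Apply wave power formula:
  g^2 = 9.81^2 = 96.2361
  Hs^2 = 3.8^2 = 14.44
  Numerator = rho * g^2 * Hs^2 * Tp = 1025 * 96.2361 * 14.44 * 7.8 = 11110246.03
  Denominator = 64 * pi = 201.0619
  P = 11110246.03 / 201.0619 = 55257.83 W/m

55257.83


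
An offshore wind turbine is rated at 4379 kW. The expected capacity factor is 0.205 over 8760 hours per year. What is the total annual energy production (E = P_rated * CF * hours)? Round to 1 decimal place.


Annual energy = rated_kW * capacity_factor * hours_per_year
Given: P_rated = 4379 kW, CF = 0.205, hours = 8760
E = 4379 * 0.205 * 8760
E = 7863808.2 kWh

7863808.2


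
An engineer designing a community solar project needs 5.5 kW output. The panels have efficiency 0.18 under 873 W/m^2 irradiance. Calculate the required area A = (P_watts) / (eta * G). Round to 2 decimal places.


Convert target power to watts: P = 5.5 * 1000 = 5500.0 W
Compute denominator: eta * G = 0.18 * 873 = 157.14
Required area A = P / (eta * G) = 5500.0 / 157.14
A = 35.00 m^2

35.00


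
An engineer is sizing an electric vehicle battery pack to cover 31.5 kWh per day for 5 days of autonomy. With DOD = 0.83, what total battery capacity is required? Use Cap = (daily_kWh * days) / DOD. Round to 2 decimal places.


Total energy needed = daily * days = 31.5 * 5 = 157.5 kWh
Account for depth of discharge:
  Cap = total_energy / DOD = 157.5 / 0.83
  Cap = 189.76 kWh

189.76


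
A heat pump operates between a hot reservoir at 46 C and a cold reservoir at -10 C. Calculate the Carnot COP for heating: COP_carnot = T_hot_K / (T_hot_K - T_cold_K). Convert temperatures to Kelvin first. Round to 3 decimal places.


Convert to Kelvin:
  T_hot = 46 + 273.15 = 319.15 K
  T_cold = -10 + 273.15 = 263.15 K
Apply Carnot COP formula:
  COP = T_hot_K / (T_hot_K - T_cold_K) = 319.15 / 56.0
  COP = 5.699

5.699


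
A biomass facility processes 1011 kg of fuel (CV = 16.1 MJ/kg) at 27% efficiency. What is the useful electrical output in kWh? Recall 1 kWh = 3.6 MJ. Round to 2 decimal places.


Total energy = mass * CV = 1011 * 16.1 = 16277.1 MJ
Useful energy = total * eta = 16277.1 * 0.27 = 4394.82 MJ
Convert to kWh: 4394.82 / 3.6
Useful energy = 1220.78 kWh

1220.78
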